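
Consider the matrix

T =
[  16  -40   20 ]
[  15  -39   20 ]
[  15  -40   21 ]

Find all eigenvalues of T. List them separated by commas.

-4, 1, 1

Set up det(sI - T) = 0.
Expanding along the first row, p(s) = s^3 + 2s^2 - 7s + 4.
Rational-root test: s = 1 gives p(1) = 0.
Factor out (s - 1): p(s) = (s - 1)·(s^2 + 3s - 4).
The quadratic factors as (s + 4)·(s - 1).
Eigenvalues: -4, 1, 1.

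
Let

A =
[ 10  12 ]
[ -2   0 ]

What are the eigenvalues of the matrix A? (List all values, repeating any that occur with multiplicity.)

det(A - λI) = (10 - λ)(0 - λ) - (12)·(-2) = λ^2 - 10λ + 24.
This factors as (λ - 4)·(λ - 6) = 0.
Eigenvalues: 4, 6.

4, 6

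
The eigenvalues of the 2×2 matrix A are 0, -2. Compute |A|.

det(A) is the product of the eigenvalues: (0) · (-2) = 0.

0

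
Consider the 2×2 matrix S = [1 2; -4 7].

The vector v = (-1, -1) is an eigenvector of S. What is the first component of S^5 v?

-243

First find the eigenvalue: Sv = (-3, -3) = 3·(-1, -1), so λ = 3.
Then S^5 v = λ^5·v = 3^5·(-1, -1) = 243·(-1, -1) = (-243, -243).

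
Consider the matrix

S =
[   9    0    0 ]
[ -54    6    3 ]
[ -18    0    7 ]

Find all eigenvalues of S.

6, 7, 9

The characteristic polynomial is p(lambda) = det(lambda·I - S).
Expanding the 3×3 determinant: p(lambda) = lambda^3 - 22·lambda^2 + 159·lambda - 378.
Since p(6) = 0, lambda = 6 is a root.
Dividing by (lambda - 6) leaves lambda^2 - 16·lambda + 63.
The quadratic factors as (lambda - 7)·(lambda - 9).
Eigenvalues: 6, 7, 9.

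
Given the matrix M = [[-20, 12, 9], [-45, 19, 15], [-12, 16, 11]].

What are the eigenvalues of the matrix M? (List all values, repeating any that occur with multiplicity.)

-1, 4, 7

Set up det(λI - M) = 0.
Expanding the 3×3 determinant: p(λ) = λ^3 - 10λ^2 + 17λ + 28.
Try λ = -1: p(-1) = 0, so -1 is a root.
Factor out (λ + 1): p(λ) = (λ + 1)·(λ^2 - 11λ + 28).
The quadratic factors as (λ - 4)·(λ - 7).
Eigenvalues: -1, 4, 7.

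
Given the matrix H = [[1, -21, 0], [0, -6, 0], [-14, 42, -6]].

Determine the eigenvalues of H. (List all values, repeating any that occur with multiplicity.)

-6, -6, 1

Compute the characteristic polynomial p(lambda) = det(lambda·I - H).
Expanding the 3×3 determinant: p(lambda) = lambda^3 + 11·lambda^2 + 24·lambda - 36.
Try lambda = -6: p(-6) = 0, so -6 is a root.
Factor out (lambda + 6): p(lambda) = (lambda + 6)·(lambda^2 + 5·lambda - 6).
The quadratic factors as (lambda + 6)·(lambda - 1).
Eigenvalues: -6, -6, 1.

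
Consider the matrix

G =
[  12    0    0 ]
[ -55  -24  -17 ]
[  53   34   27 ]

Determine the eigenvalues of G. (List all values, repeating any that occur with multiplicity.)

Set up det(λI - G) = 0.
Expanding the 3×3 determinant: p(λ) = λ^3 - 15λ^2 - 34λ + 840.
Rational-root test: λ = 12 gives p(12) = 0.
Factor out (λ - 12): p(λ) = (λ - 12)·(λ^2 - 3λ - 70).
The quadratic factors as (λ + 7)·(λ - 10).
Eigenvalues: -7, 10, 12.

-7, 10, 12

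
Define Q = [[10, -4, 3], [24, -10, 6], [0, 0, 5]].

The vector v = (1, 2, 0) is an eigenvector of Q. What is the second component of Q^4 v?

32

First find the eigenvalue: Qv = (2, 4, 0) = 2·(1, 2, 0), so λ = 2.
Then Q^4 v = λ^4·v = 2^4·(1, 2, 0) = 16·(1, 2, 0) = (16, 32, 0).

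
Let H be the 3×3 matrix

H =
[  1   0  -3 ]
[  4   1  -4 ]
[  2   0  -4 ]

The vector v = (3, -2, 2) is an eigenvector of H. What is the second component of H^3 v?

First find the eigenvalue: Hv = (-3, 2, -2) = -1·(3, -2, 2), so λ = -1.
Then H^3 v = λ^3·v = (-1)^3·(3, -2, 2) = -1·(3, -2, 2) = (-3, 2, -2).

2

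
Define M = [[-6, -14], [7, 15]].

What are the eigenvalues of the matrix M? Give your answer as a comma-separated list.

1, 8

det(M - rI) = (-6 - r)(15 - r) - (-14)·(7) = r^2 - 9r + 8.
This factors as (r - 1)·(r - 8) = 0.
Eigenvalues: 1, 8.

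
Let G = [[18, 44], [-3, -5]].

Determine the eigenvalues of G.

6, 7

det(G - μI) = (18 - μ)(-5 - μ) - (44)·(-3) = μ^2 - 13μ + 42.
This factors as (μ - 6)·(μ - 7) = 0.
Eigenvalues: 6, 7.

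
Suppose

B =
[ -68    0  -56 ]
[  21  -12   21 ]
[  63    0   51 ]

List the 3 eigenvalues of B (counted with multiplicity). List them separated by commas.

-12, -12, -5

Set up det(λI - B) = 0.
Expanding the 3×3 determinant: p(λ) = λ^3 + 29λ^2 + 264λ + 720.
Since p(-5) = 0, λ = -5 is a root.
Dividing by (λ + 5) leaves λ^2 + 24λ + 144.
The quadratic factor is (λ + 12)^2.
Eigenvalues: -12, -12, -5.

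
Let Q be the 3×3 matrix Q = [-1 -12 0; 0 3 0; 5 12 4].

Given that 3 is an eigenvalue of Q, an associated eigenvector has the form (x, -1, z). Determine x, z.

We need (Q - 3I)v = 0.
Q - 3I = [[-4, -12, 0], [0, 0, 0], [5, 12, 1]].
Row 1: (-4)·x + (-12)·-1 + (0)·z = 0
Row 2: (0)·x + (0)·-1 + (0)·z = 0
Row 3: (5)·x + (12)·-1 + (1)·z = 0
Solving gives x = 3, z = -3.
Check: Q·(3, -1, -3) = (9, -3, -9) = 3·(3, -1, -3).

3, -3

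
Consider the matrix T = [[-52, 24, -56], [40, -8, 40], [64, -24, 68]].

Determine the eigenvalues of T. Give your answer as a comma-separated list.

Set up det(sI - T) = 0.
Expanding along the first row, p(s) = s^3 - 8s^2 - 80s + 384.
Since p(-8) = 0, s = -8 is a root.
Dividing by (s + 8) leaves s^2 - 16s + 48.
The quadratic factors as (s - 4)·(s - 12).
Eigenvalues: -8, 4, 12.

-8, 4, 12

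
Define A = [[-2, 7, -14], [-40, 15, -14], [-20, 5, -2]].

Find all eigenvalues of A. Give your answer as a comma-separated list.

Set up det(tI - A) = 0.
Expanding along the first row, p(t) = t^3 - 11t^2 + 14t + 80.
Try t = 8: p(8) = 0, so 8 is a root.
Factor out (t - 8): p(t) = (t - 8)·(t^2 - 3t - 10).
The quadratic factors as (t + 2)·(t - 5).
Eigenvalues: -2, 5, 8.

-2, 5, 8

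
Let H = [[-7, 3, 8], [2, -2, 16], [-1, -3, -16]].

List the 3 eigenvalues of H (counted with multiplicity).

-9, -8, -8

The characteristic polynomial is p(λ) = det(λI - H).
Expanding the 3×3 determinant: p(λ) = λ^3 + 25λ^2 + 208λ + 576.
Try λ = -8: p(-8) = 0, so -8 is a root.
Dividing by (λ + 8) leaves λ^2 + 17λ + 72.
The quadratic factors as (λ + 9)·(λ + 8).
Eigenvalues: -9, -8, -8.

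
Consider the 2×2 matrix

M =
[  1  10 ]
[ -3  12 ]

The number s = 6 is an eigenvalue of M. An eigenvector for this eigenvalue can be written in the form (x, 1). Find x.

2

We need (M - 6I)v = 0.
M - 6I = [[-5, 10], [-3, 6]].
Row 1: (-5)·x + (10)·1 = 0
Row 2: (-3)·x + (6)·1 = 0
Solving gives x = 2.
Check: M·(2, 1) = (12, 6) = 6·(2, 1).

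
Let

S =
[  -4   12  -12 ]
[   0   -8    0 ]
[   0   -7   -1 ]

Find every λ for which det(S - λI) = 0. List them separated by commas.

Set up det(sI - S) = 0.
Cofactor expansion gives p(s) = s^3 + 13s^2 + 44s + 32.
Rational-root test: s = -1 gives p(-1) = 0.
Factor out (s + 1): p(s) = (s + 1)·(s^2 + 12s + 32).
The quadratic factors as (s + 8)·(s + 4).
Eigenvalues: -8, -4, -1.

-8, -4, -1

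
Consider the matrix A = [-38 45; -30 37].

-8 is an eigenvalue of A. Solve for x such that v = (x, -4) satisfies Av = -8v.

We need (A + 8I)v = 0.
A + 8I = [[-30, 45], [-30, 45]].
Row 1: (-30)·x + (45)·-4 = 0
Row 2: (-30)·x + (45)·-4 = 0
Solving gives x = -6.
Check: A·(-6, -4) = (48, 32) = -8·(-6, -4).

-6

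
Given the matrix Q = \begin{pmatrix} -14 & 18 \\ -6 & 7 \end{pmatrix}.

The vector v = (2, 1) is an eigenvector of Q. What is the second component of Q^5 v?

First find the eigenvalue: Qv = (-10, -5) = -5·(2, 1), so λ = -5.
Then Q^5 v = λ^5·v = (-5)^5·(2, 1) = -3125·(2, 1) = (-6250, -3125).

-3125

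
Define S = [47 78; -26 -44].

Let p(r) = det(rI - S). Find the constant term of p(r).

-40

p(r) = r^2 - 3r - 40.
The constant term is -40.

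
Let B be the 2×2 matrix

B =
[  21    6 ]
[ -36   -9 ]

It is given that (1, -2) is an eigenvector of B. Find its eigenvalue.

Compute Bv: B·(1, -2) = (9, -18).
Since Bv = λv, compare component 1: 9 = λ·1, so λ = 9.

9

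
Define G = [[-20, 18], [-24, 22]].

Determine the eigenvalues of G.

-2, 4

det(G - tI) = (-20 - t)(22 - t) - (18)·(-24) = t^2 - 2t - 8.
This factors as (t + 2)·(t - 4) = 0.
Eigenvalues: -2, 4.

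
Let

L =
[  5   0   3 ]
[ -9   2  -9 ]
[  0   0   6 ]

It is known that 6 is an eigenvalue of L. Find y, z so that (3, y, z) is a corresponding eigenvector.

-9, 1

We need (L - 6I)v = 0.
L - 6I = [[-1, 0, 3], [-9, -4, -9], [0, 0, 0]].
Row 1: (-1)·3 + (0)·y + (3)·z = 0
Row 2: (-9)·3 + (-4)·y + (-9)·z = 0
Row 3: (0)·3 + (0)·y + (0)·z = 0
Solving gives y = -9, z = 1.
Check: L·(3, -9, 1) = (18, -54, 6) = 6·(3, -9, 1).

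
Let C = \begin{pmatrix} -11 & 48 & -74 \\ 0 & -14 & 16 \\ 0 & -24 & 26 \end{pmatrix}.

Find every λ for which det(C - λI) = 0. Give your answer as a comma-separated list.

The characteristic polynomial is p(λ) = det(λI - C).
Cofactor expansion gives p(λ) = λ^3 - λ^2 - 112λ + 220.
Rational-root test: λ = 2 gives p(2) = 0.
Dividing by (λ - 2) leaves λ^2 + λ - 110.
The quadratic factors as (λ + 11)·(λ - 10).
Eigenvalues: -11, 2, 10.

-11, 2, 10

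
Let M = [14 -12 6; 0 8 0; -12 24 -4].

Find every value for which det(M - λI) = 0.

The characteristic polynomial is p(s) = det(sI - M).
Expanding the 3×3 determinant: p(s) = s^3 - 18s^2 + 96s - 128.
Try s = 2: p(2) = 0, so 2 is a root.
Dividing by (s - 2) leaves s^2 - 16s + 64.
The quadratic factor is (s - 8)^2.
Eigenvalues: 2, 8, 8.

2, 8, 8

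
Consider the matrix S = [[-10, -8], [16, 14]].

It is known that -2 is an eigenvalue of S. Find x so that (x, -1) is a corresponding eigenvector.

We need (S + 2I)v = 0.
S + 2I = [[-8, -8], [16, 16]].
Row 1: (-8)·x + (-8)·-1 = 0
Row 2: (16)·x + (16)·-1 = 0
Solving gives x = 1.
Check: S·(1, -1) = (-2, 2) = -2·(1, -1).

1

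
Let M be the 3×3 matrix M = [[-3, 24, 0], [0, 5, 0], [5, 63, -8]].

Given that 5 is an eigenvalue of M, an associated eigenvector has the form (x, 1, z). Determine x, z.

We need (M - 5I)v = 0.
M - 5I = [[-8, 24, 0], [0, 0, 0], [5, 63, -13]].
Row 1: (-8)·x + (24)·1 + (0)·z = 0
Row 2: (0)·x + (0)·1 + (0)·z = 0
Row 3: (5)·x + (63)·1 + (-13)·z = 0
Solving gives x = 3, z = 6.
Check: M·(3, 1, 6) = (15, 5, 30) = 5·(3, 1, 6).

3, 6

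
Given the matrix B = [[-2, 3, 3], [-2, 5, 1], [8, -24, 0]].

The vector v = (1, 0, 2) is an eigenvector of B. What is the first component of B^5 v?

First find the eigenvalue: Bv = (4, 0, 8) = 4·(1, 0, 2), so λ = 4.
Then B^5 v = λ^5·v = 4^5·(1, 0, 2) = 1024·(1, 0, 2) = (1024, 0, 2048).

1024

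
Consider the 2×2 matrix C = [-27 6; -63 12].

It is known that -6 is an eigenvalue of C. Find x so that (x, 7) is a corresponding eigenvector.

We need (C + 6I)v = 0.
C + 6I = [[-21, 6], [-63, 18]].
Row 1: (-21)·x + (6)·7 = 0
Row 2: (-63)·x + (18)·7 = 0
Solving gives x = 2.
Check: C·(2, 7) = (-12, -42) = -6·(2, 7).

2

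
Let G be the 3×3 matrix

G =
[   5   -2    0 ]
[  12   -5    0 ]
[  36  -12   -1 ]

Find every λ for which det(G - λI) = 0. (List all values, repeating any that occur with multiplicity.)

-1, -1, 1

Compute the characteristic polynomial p(r) = det(rI - G).
Expanding along the first row, p(r) = r^3 + r^2 - r - 1.
Since p(-1) = 0, r = -1 is a root.
Dividing by (r + 1) leaves r^2 - 1.
The quadratic factors as (r + 1)·(r - 1).
Eigenvalues: -1, -1, 1.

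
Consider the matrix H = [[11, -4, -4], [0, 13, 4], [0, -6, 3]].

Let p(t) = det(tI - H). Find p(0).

-693

p(0) = det(0·I − H) = det(−H) = (−1)^3·det(H).
det(H) = 693, so p(0) = -693.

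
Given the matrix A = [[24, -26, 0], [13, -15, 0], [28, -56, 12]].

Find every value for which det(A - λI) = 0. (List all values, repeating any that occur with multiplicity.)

-2, 11, 12

Compute the characteristic polynomial p(t) = det(tI - A).
Cofactor expansion gives p(t) = t^3 - 21t^2 + 86t + 264.
Since p(-2) = 0, t = -2 is a root.
Factor out (t + 2): p(t) = (t + 2)·(t^2 - 23t + 132).
The quadratic factors as (t - 11)·(t - 12).
Eigenvalues: -2, 11, 12.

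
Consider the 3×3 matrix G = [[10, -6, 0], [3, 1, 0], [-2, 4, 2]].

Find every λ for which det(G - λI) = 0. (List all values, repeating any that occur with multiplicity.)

Set up det(tI - G) = 0.
Expanding along the first row, p(t) = t^3 - 13t^2 + 50t - 56.
Since p(2) = 0, t = 2 is a root.
Factor out (t - 2): p(t) = (t - 2)·(t^2 - 11t + 28).
The quadratic factors as (t - 4)·(t - 7).
Eigenvalues: 2, 4, 7.

2, 4, 7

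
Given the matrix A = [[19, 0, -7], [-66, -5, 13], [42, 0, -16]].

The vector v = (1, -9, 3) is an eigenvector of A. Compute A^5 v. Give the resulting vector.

First find the eigenvalue: Av = (-2, 18, -6) = -2·(1, -9, 3), so λ = -2.
Then A^5 v = λ^5·v = (-2)^5·(1, -9, 3) = -32·(1, -9, 3) = (-32, 288, -96).

(-32, 288, -96)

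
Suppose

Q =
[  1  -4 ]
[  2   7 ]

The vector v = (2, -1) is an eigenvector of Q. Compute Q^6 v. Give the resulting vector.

First find the eigenvalue: Qv = (6, -3) = 3·(2, -1), so λ = 3.
Then Q^6 v = λ^6·v = 3^6·(2, -1) = 729·(2, -1) = (1458, -729).

(1458, -729)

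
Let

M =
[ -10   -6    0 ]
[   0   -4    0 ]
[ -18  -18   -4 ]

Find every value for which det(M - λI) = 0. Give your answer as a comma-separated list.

-10, -4, -4

Compute the characteristic polynomial p(λ) = det(λI - M).
Cofactor expansion gives p(λ) = λ^3 + 18λ^2 + 96λ + 160.
Since p(-4) = 0, λ = -4 is a root.
Dividing by (λ + 4) leaves λ^2 + 14λ + 40.
The quadratic factors as (λ + 10)·(λ + 4).
Eigenvalues: -10, -4, -4.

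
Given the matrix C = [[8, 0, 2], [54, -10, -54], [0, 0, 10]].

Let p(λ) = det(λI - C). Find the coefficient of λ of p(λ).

-100

p(λ) = λ^3 - 8λ^2 - 100λ + 800.
The coefficient of λ is -100.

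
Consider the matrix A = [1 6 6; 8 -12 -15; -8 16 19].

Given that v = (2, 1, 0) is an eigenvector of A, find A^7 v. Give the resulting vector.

First find the eigenvalue: Av = (8, 4, 0) = 4·(2, 1, 0), so λ = 4.
Then A^7 v = λ^7·v = 4^7·(2, 1, 0) = 16384·(2, 1, 0) = (32768, 16384, 0).

(32768, 16384, 0)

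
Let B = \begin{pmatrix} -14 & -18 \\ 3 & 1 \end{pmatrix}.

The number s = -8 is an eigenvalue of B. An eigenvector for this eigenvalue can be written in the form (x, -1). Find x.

We need (B + 8I)v = 0.
B + 8I = [[-6, -18], [3, 9]].
Row 1: (-6)·x + (-18)·-1 = 0
Row 2: (3)·x + (9)·-1 = 0
Solving gives x = 3.
Check: B·(3, -1) = (-24, 8) = -8·(3, -1).

3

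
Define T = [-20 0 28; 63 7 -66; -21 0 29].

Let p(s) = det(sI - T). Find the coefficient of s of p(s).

71

p(s) = s^3 - 16s^2 + 71s - 56.
The coefficient of s is 71.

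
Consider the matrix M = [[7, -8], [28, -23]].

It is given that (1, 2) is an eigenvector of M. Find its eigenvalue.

Compute Mv: M·(1, 2) = (-9, -18).
Since Mv = λv, compare component 1: -9 = λ·1, so λ = -9.

-9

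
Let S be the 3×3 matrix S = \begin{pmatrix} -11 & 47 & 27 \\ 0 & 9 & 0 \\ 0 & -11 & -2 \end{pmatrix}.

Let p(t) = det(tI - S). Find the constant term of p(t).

p(t) = t^3 + 4t^2 - 95t - 198.
The constant term is -198.

-198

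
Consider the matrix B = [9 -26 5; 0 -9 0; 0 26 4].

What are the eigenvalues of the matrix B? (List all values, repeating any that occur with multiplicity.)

-9, 4, 9

The characteristic polynomial is p(t) = det(tI - B).
Expanding along the first row, p(t) = t^3 - 4t^2 - 81t + 324.
Since p(4) = 0, t = 4 is a root.
Dividing by (t - 4) leaves t^2 - 81.
The quadratic factors as (t + 9)·(t - 9).
Eigenvalues: -9, 4, 9.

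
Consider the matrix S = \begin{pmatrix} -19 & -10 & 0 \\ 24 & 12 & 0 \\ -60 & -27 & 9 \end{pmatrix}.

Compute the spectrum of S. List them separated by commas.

-4, -3, 9

Compute the characteristic polynomial p(λ) = det(λI - S).
Cofactor expansion gives p(λ) = λ^3 - 2λ^2 - 51λ - 108.
Since p(-4) = 0, λ = -4 is a root.
Factor out (λ + 4): p(λ) = (λ + 4)·(λ^2 - 6λ - 27).
The quadratic factors as (λ + 3)·(λ - 9).
Eigenvalues: -4, -3, 9.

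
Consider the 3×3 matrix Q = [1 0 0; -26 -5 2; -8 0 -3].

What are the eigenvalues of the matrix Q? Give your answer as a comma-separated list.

-5, -3, 1

The characteristic polynomial is p(λ) = det(λI - Q).
Cofactor expansion gives p(λ) = λ^3 + 7λ^2 + 7λ - 15.
Rational-root test: λ = 1 gives p(1) = 0.
Factor out (λ - 1): p(λ) = (λ - 1)·(λ^2 + 8λ + 15).
The quadratic factors as (λ + 5)·(λ + 3).
Eigenvalues: -5, -3, 1.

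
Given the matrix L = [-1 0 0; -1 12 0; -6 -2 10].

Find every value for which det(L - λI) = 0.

-1, 10, 12

L is lower triangular, so its eigenvalues are the diagonal entries.
Diagonal: -1, 12, 10.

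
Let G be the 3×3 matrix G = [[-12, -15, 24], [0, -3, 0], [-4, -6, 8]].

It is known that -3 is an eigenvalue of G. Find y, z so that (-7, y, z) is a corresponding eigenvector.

We need (G + 3I)v = 0.
G + 3I = [[-9, -15, 24], [0, 0, 0], [-4, -6, 11]].
Row 1: (-9)·-7 + (-15)·y + (24)·z = 0
Row 2: (0)·-7 + (0)·y + (0)·z = 0
Row 3: (-4)·-7 + (-6)·y + (11)·z = 0
Solving gives y = 1, z = -2.
Check: G·(-7, 1, -2) = (21, -3, 6) = -3·(-7, 1, -2).

1, -2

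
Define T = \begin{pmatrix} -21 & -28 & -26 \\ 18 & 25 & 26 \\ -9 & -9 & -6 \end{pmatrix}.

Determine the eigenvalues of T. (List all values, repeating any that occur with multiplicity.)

Set up det(rI - T) = 0.
Expanding along the first row, p(r) = r^3 + 2r^2 - 45r - 126.
Since p(7) = 0, r = 7 is a root.
Dividing by (r - 7) leaves r^2 + 9r + 18.
The quadratic factors as (r + 6)·(r + 3).
Eigenvalues: -6, -3, 7.

-6, -3, 7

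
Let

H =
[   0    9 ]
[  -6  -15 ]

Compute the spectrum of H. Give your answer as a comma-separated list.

det(H - μI) = (0 - μ)(-15 - μ) - (9)·(-6) = μ^2 + 15μ + 54.
This factors as (μ + 9)·(μ + 6) = 0.
Eigenvalues: -9, -6.

-9, -6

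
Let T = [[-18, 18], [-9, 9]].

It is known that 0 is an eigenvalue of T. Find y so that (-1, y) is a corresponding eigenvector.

We need (T)v = 0.
T = [[-18, 18], [-9, 9]].
Row 1: (-18)·-1 + (18)·y = 0
Row 2: (-9)·-1 + (9)·y = 0
Solving gives y = -1.
Check: T·(-1, -1) = (0, 0) = 0·(-1, -1).

-1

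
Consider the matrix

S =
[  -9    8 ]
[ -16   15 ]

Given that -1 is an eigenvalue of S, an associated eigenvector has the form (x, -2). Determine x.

We need (S + 1I)v = 0.
S + 1I = [[-8, 8], [-16, 16]].
Row 1: (-8)·x + (8)·-2 = 0
Row 2: (-16)·x + (16)·-2 = 0
Solving gives x = -2.
Check: S·(-2, -2) = (2, 2) = -1·(-2, -2).

-2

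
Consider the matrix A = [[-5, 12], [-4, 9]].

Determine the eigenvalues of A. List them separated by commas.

1, 3

det(A - tI) = (-5 - t)(9 - t) - (12)·(-4) = t^2 - 4t + 3.
This factors as (t - 1)·(t - 3) = 0.
Eigenvalues: 1, 3.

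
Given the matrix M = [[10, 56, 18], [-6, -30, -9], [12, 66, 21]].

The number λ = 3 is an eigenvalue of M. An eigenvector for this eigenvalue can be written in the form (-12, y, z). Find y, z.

6, -14

We need (M - 3I)v = 0.
M - 3I = [[7, 56, 18], [-6, -33, -9], [12, 66, 18]].
Row 1: (7)·-12 + (56)·y + (18)·z = 0
Row 2: (-6)·-12 + (-33)·y + (-9)·z = 0
Row 3: (12)·-12 + (66)·y + (18)·z = 0
Solving gives y = 6, z = -14.
Check: M·(-12, 6, -14) = (-36, 18, -42) = 3·(-12, 6, -14).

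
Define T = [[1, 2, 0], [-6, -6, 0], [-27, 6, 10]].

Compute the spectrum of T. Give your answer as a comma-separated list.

Compute the characteristic polynomial p(λ) = det(λI - T).
Expanding the 3×3 determinant: p(λ) = λ^3 - 5λ^2 - 44λ - 60.
Since p(-2) = 0, λ = -2 is a root.
Dividing by (λ + 2) leaves λ^2 - 7λ - 30.
The quadratic factors as (λ + 3)·(λ - 10).
Eigenvalues: -3, -2, 10.

-3, -2, 10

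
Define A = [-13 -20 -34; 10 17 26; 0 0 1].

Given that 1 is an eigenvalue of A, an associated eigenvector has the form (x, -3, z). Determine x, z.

We need (A - 1I)v = 0.
A - 1I = [[-14, -20, -34], [10, 16, 26], [0, 0, 0]].
Row 1: (-14)·x + (-20)·-3 + (-34)·z = 0
Row 2: (10)·x + (16)·-3 + (26)·z = 0
Row 3: (0)·x + (0)·-3 + (0)·z = 0
Solving gives x = -3, z = 3.
Check: A·(-3, -3, 3) = (-3, -3, 3) = 1·(-3, -3, 3).

-3, 3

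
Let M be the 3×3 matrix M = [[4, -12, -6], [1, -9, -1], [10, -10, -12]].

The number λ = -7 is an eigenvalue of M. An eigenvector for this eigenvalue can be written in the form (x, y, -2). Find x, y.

0, 1

We need (M + 7I)v = 0.
M + 7I = [[11, -12, -6], [1, -2, -1], [10, -10, -5]].
Row 1: (11)·x + (-12)·y + (-6)·-2 = 0
Row 2: (1)·x + (-2)·y + (-1)·-2 = 0
Row 3: (10)·x + (-10)·y + (-5)·-2 = 0
Solving gives x = 0, y = 1.
Check: M·(0, 1, -2) = (0, -7, 14) = -7·(0, 1, -2).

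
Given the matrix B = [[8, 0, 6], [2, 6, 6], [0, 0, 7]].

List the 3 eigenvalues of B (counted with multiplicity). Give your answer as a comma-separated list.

6, 7, 8

The characteristic polynomial is p(μ) = det(μI - B).
Expanding along the first row, p(μ) = μ^3 - 21μ^2 + 146μ - 336.
Try μ = 7: p(7) = 0, so 7 is a root.
Factor out (μ - 7): p(μ) = (μ - 7)·(μ^2 - 14μ + 48).
The quadratic factors as (μ - 6)·(μ - 8).
Eigenvalues: 6, 7, 8.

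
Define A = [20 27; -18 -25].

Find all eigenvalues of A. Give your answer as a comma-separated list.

det(A - λI) = (20 - λ)(-25 - λ) - (27)·(-18) = λ^2 + 5λ - 14.
This factors as (λ + 7)·(λ - 2) = 0.
Eigenvalues: -7, 2.

-7, 2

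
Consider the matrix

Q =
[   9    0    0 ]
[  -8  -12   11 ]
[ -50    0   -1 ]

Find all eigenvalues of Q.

Set up det(lambda·I - Q) = 0.
Cofactor expansion gives p(lambda) = lambda^3 + 4·lambda^2 - 105·lambda - 108.
Rational-root test: lambda = -12 gives p(-12) = 0.
Dividing by (lambda + 12) leaves lambda^2 - 8·lambda - 9.
The quadratic factors as (lambda + 1)·(lambda - 9).
Eigenvalues: -12, -1, 9.

-12, -1, 9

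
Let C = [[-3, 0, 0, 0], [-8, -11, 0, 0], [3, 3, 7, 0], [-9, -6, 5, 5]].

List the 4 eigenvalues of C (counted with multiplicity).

C is lower triangular, so its eigenvalues are the diagonal entries.
Diagonal: -3, -11, 7, 5.

-11, -3, 5, 7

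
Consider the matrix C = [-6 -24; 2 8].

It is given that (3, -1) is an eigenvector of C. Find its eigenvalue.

Compute Cv: C·(3, -1) = (6, -2).
Since Cv = λv, compare component 1: 6 = λ·3, so λ = 2.

2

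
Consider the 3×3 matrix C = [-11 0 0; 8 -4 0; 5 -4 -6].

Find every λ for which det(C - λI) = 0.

-11, -6, -4

C is lower triangular, so its eigenvalues are the diagonal entries.
Diagonal: -11, -4, -6.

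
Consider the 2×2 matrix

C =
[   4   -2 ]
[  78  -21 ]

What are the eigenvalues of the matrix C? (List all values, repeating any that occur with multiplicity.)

det(C - lambda·I) = (4 - lambda)(-21 - lambda) - (-2)·(78) = lambda^2 + 17·lambda + 72.
This factors as (lambda + 9)·(lambda + 8) = 0.
Eigenvalues: -9, -8.

-9, -8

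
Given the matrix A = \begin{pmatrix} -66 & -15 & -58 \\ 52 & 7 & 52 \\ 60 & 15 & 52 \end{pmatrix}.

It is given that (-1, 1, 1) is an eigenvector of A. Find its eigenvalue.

Compute Av: A·(-1, 1, 1) = (-7, 7, 7).
Since Av = λv, compare component 1: -7 = λ·-1, so λ = 7.

7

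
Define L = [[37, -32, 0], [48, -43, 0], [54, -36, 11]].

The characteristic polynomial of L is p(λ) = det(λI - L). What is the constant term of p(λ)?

p(λ) = λ^3 - 5λ^2 - 121λ + 605.
The constant term is 605.

605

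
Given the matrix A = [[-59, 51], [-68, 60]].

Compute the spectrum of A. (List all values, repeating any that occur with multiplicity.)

-8, 9

det(A - tI) = (-59 - t)(60 - t) - (51)·(-68) = t^2 - t - 72.
This factors as (t + 8)·(t - 9) = 0.
Eigenvalues: -8, 9.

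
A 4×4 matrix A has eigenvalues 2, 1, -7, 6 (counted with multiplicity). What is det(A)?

-84

det(A) is the product of the eigenvalues: (2) · (1) · (-7) · (6) = -84.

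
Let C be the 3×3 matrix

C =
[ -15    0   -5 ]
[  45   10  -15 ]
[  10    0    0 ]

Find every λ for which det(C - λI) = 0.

Compute the characteristic polynomial p(μ) = det(μI - C).
Expanding along the first row, p(μ) = μ^3 + 5μ^2 - 100μ - 500.
Rational-root test: μ = -5 gives p(-5) = 0.
Factor out (μ + 5): p(μ) = (μ + 5)·(μ^2 - 100).
The quadratic factors as (μ + 10)·(μ - 10).
Eigenvalues: -10, -5, 10.

-10, -5, 10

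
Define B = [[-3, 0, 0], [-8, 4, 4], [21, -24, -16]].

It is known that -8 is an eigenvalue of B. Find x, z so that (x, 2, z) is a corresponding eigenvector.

We need (B + 8I)v = 0.
B + 8I = [[5, 0, 0], [-8, 12, 4], [21, -24, -8]].
Row 1: (5)·x + (0)·2 + (0)·z = 0
Row 2: (-8)·x + (12)·2 + (4)·z = 0
Row 3: (21)·x + (-24)·2 + (-8)·z = 0
Solving gives x = 0, z = -6.
Check: B·(0, 2, -6) = (0, -16, 48) = -8·(0, 2, -6).

0, -6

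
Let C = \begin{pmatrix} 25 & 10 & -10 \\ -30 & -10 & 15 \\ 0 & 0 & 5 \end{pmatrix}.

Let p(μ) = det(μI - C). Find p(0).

-250

p(0) = det(0·I − C) = det(−C) = (−1)^3·det(C).
det(C) = 250, so p(0) = -250.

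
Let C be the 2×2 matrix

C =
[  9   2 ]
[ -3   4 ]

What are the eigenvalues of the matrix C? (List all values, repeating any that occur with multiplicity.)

6, 7

det(C - lambda·I) = (9 - lambda)(4 - lambda) - (2)·(-3) = lambda^2 - 13·lambda + 42.
This factors as (lambda - 6)·(lambda - 7) = 0.
Eigenvalues: 6, 7.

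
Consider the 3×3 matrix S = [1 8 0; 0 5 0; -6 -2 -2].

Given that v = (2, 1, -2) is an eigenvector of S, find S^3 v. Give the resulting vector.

(250, 125, -250)

First find the eigenvalue: Sv = (10, 5, -10) = 5·(2, 1, -2), so λ = 5.
Then S^3 v = λ^3·v = 5^3·(2, 1, -2) = 125·(2, 1, -2) = (250, 125, -250).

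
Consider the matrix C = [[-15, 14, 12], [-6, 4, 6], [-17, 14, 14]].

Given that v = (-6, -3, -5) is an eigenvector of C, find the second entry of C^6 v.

First find the eigenvalue: Cv = (-12, -6, -10) = 2·(-6, -3, -5), so λ = 2.
Then C^6 v = λ^6·v = 2^6·(-6, -3, -5) = 64·(-6, -3, -5) = (-384, -192, -320).

-192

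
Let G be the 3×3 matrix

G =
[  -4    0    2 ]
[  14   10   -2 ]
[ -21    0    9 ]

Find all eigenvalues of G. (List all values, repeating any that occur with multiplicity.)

2, 3, 10

Set up det(rI - G) = 0.
Expanding the 3×3 determinant: p(r) = r^3 - 15r^2 + 56r - 60.
Try r = 3: p(3) = 0, so 3 is a root.
Factor out (r - 3): p(r) = (r - 3)·(r^2 - 12r + 20).
The quadratic factors as (r - 2)·(r - 10).
Eigenvalues: 2, 3, 10.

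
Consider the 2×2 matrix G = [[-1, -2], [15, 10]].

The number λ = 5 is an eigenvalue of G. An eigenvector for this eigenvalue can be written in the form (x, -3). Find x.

We need (G - 5I)v = 0.
G - 5I = [[-6, -2], [15, 5]].
Row 1: (-6)·x + (-2)·-3 = 0
Row 2: (15)·x + (5)·-3 = 0
Solving gives x = 1.
Check: G·(1, -3) = (5, -15) = 5·(1, -3).

1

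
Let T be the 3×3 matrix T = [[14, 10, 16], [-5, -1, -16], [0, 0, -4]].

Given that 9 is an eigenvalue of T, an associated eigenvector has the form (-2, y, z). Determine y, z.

1, 0

We need (T - 9I)v = 0.
T - 9I = [[5, 10, 16], [-5, -10, -16], [0, 0, -13]].
Row 1: (5)·-2 + (10)·y + (16)·z = 0
Row 2: (-5)·-2 + (-10)·y + (-16)·z = 0
Row 3: (0)·-2 + (0)·y + (-13)·z = 0
Solving gives y = 1, z = 0.
Check: T·(-2, 1, 0) = (-18, 9, 0) = 9·(-2, 1, 0).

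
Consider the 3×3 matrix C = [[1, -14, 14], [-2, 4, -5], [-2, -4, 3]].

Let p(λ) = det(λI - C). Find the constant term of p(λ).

8

p(λ) = λ^3 - 8λ^2 - λ + 8.
The constant term is 8.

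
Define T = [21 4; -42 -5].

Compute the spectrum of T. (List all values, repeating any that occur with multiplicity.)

det(T - rI) = (21 - r)(-5 - r) - (4)·(-42) = r^2 - 16r + 63.
This factors as (r - 7)·(r - 9) = 0.
Eigenvalues: 7, 9.

7, 9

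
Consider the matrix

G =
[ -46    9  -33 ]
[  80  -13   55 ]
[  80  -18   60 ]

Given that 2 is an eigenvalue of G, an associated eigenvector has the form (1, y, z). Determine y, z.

-2, -2

We need (G - 2I)v = 0.
G - 2I = [[-48, 9, -33], [80, -15, 55], [80, -18, 58]].
Row 1: (-48)·1 + (9)·y + (-33)·z = 0
Row 2: (80)·1 + (-15)·y + (55)·z = 0
Row 3: (80)·1 + (-18)·y + (58)·z = 0
Solving gives y = -2, z = -2.
Check: G·(1, -2, -2) = (2, -4, -4) = 2·(1, -2, -2).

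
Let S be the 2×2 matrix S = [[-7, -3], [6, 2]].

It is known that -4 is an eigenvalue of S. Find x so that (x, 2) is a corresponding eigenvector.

We need (S + 4I)v = 0.
S + 4I = [[-3, -3], [6, 6]].
Row 1: (-3)·x + (-3)·2 = 0
Row 2: (6)·x + (6)·2 = 0
Solving gives x = -2.
Check: S·(-2, 2) = (8, -8) = -4·(-2, 2).

-2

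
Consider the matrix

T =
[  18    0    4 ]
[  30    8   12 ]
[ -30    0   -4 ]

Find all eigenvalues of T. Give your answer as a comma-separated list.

6, 8, 8

The characteristic polynomial is p(r) = det(rI - T).
Expanding the 3×3 determinant: p(r) = r^3 - 22r^2 + 160r - 384.
Rational-root test: r = 8 gives p(8) = 0.
Dividing by (r - 8) leaves r^2 - 14r + 48.
The quadratic factors as (r - 6)·(r - 8).
Eigenvalues: 6, 8, 8.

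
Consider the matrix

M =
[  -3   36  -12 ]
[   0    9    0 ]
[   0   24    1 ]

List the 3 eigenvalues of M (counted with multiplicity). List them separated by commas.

-3, 1, 9

The characteristic polynomial is p(λ) = det(λI - M).
Cofactor expansion gives p(λ) = λ^3 - 7λ^2 - 21λ + 27.
Since p(9) = 0, λ = 9 is a root.
Factor out (λ - 9): p(λ) = (λ - 9)·(λ^2 + 2λ - 3).
The quadratic factors as (λ + 3)·(λ - 1).
Eigenvalues: -3, 1, 9.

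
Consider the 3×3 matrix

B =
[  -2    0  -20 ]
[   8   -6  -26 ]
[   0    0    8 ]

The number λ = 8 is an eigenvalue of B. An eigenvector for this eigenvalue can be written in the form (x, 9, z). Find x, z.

We need (B - 8I)v = 0.
B - 8I = [[-10, 0, -20], [8, -14, -26], [0, 0, 0]].
Row 1: (-10)·x + (0)·9 + (-20)·z = 0
Row 2: (8)·x + (-14)·9 + (-26)·z = 0
Row 3: (0)·x + (0)·9 + (0)·z = 0
Solving gives x = 6, z = -3.
Check: B·(6, 9, -3) = (48, 72, -24) = 8·(6, 9, -3).

6, -3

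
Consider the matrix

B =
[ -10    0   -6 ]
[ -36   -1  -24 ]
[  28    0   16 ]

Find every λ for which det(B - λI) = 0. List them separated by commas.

Compute the characteristic polynomial p(μ) = det(μI - B).
Cofactor expansion gives p(μ) = μ^3 - 5μ^2 + 2μ + 8.
Rational-root test: μ = -1 gives p(-1) = 0.
Factor out (μ + 1): p(μ) = (μ + 1)·(μ^2 - 6μ + 8).
The quadratic factors as (μ - 2)·(μ - 4).
Eigenvalues: -1, 2, 4.

-1, 2, 4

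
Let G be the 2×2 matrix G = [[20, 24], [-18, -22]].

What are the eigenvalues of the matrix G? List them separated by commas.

det(G - μI) = (20 - μ)(-22 - μ) - (24)·(-18) = μ^2 + 2μ - 8.
This factors as (μ + 4)·(μ - 2) = 0.
Eigenvalues: -4, 2.

-4, 2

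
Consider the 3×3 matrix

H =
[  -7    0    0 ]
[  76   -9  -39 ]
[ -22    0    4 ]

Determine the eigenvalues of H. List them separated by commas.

-9, -7, 4

Set up det(λI - H) = 0.
Cofactor expansion gives p(λ) = λ^3 + 12λ^2 - λ - 252.
Try λ = -7: p(-7) = 0, so -7 is a root.
Dividing by (λ + 7) leaves λ^2 + 5λ - 36.
The quadratic factors as (λ + 9)·(λ - 4).
Eigenvalues: -9, -7, 4.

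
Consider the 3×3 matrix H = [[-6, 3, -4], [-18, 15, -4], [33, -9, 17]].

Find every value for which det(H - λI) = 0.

The characteristic polynomial is p(s) = det(sI - H).
Expanding along the first row, p(s) = s^3 - 26s^2 + 213s - 540.
Since p(5) = 0, s = 5 is a root.
Dividing by (s - 5) leaves s^2 - 21s + 108.
The quadratic factors as (s - 9)·(s - 12).
Eigenvalues: 5, 9, 12.

5, 9, 12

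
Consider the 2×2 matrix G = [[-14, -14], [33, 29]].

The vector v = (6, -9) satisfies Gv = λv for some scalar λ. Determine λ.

7

Compute Gv: G·(6, -9) = (42, -63).
Since Gv = λv, compare component 1: 42 = λ·6, so λ = 7.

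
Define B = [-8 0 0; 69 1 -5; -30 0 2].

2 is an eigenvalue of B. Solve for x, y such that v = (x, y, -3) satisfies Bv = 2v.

We need (B - 2I)v = 0.
B - 2I = [[-10, 0, 0], [69, -1, -5], [-30, 0, 0]].
Row 1: (-10)·x + (0)·y + (0)·-3 = 0
Row 2: (69)·x + (-1)·y + (-5)·-3 = 0
Row 3: (-30)·x + (0)·y + (0)·-3 = 0
Solving gives x = 0, y = 15.
Check: B·(0, 15, -3) = (0, 30, -6) = 2·(0, 15, -3).

0, 15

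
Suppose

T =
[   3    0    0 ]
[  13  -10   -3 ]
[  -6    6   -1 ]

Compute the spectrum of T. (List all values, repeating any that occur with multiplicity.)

The characteristic polynomial is p(s) = det(sI - T).
Expanding the 3×3 determinant: p(s) = s^3 + 8s^2 - 5s - 84.
Rational-root test: s = 3 gives p(3) = 0.
Factor out (s - 3): p(s) = (s - 3)·(s^2 + 11s + 28).
The quadratic factors as (s + 7)·(s + 4).
Eigenvalues: -7, -4, 3.

-7, -4, 3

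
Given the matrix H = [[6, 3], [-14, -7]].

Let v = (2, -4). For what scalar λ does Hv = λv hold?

0

Compute Hv: H·(2, -4) = (0, 0).
Since Hv = λv, compare component 1: 0 = λ·2, so λ = 0.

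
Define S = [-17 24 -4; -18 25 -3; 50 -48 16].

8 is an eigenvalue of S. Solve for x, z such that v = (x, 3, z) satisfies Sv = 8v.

We need (S - 8I)v = 0.
S - 8I = [[-25, 24, -4], [-18, 17, -3], [50, -48, 8]].
Row 1: (-25)·x + (24)·3 + (-4)·z = 0
Row 2: (-18)·x + (17)·3 + (-3)·z = 0
Row 3: (50)·x + (-48)·3 + (8)·z = 0
Solving gives x = 4, z = -7.
Check: S·(4, 3, -7) = (32, 24, -56) = 8·(4, 3, -7).

4, -7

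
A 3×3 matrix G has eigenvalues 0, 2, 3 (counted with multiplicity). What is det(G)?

det(G) is the product of the eigenvalues: (0) · (2) · (3) = 0.

0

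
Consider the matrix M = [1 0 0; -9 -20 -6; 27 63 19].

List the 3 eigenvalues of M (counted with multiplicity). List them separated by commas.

Compute the characteristic polynomial p(lambda) = det(lambda·I - M).
Cofactor expansion gives p(lambda) = lambda^3 - 3·lambda + 2.
Since p(1) = 0, lambda = 1 is a root.
Dividing by (lambda - 1) leaves lambda^2 + lambda - 2.
The quadratic factors as (lambda + 2)·(lambda - 1).
Eigenvalues: -2, 1, 1.

-2, 1, 1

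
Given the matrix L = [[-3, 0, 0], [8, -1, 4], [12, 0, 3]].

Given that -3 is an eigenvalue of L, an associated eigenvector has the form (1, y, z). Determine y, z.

0, -2

We need (L + 3I)v = 0.
L + 3I = [[0, 0, 0], [8, 2, 4], [12, 0, 6]].
Row 1: (0)·1 + (0)·y + (0)·z = 0
Row 2: (8)·1 + (2)·y + (4)·z = 0
Row 3: (12)·1 + (0)·y + (6)·z = 0
Solving gives y = 0, z = -2.
Check: L·(1, 0, -2) = (-3, 0, 6) = -3·(1, 0, -2).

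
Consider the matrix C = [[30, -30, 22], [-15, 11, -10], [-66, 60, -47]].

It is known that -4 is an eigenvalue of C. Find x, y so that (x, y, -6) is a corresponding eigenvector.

We need (C + 4I)v = 0.
C + 4I = [[34, -30, 22], [-15, 15, -10], [-66, 60, -43]].
Row 1: (34)·x + (-30)·y + (22)·-6 = 0
Row 2: (-15)·x + (15)·y + (-10)·-6 = 0
Row 3: (-66)·x + (60)·y + (-43)·-6 = 0
Solving gives x = 3, y = -1.
Check: C·(3, -1, -6) = (-12, 4, 24) = -4·(3, -1, -6).

3, -1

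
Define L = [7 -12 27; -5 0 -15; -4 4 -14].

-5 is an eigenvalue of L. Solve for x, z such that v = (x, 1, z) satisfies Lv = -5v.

We need (L + 5I)v = 0.
L + 5I = [[12, -12, 27], [-5, 5, -15], [-4, 4, -9]].
Row 1: (12)·x + (-12)·1 + (27)·z = 0
Row 2: (-5)·x + (5)·1 + (-15)·z = 0
Row 3: (-4)·x + (4)·1 + (-9)·z = 0
Solving gives x = 1, z = 0.
Check: L·(1, 1, 0) = (-5, -5, 0) = -5·(1, 1, 0).

1, 0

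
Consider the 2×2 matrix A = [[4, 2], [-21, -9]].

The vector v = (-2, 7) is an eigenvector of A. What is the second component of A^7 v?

-15309

First find the eigenvalue: Av = (6, -21) = -3·(-2, 7), so λ = -3.
Then A^7 v = λ^7·v = (-3)^7·(-2, 7) = -2187·(-2, 7) = (4374, -15309).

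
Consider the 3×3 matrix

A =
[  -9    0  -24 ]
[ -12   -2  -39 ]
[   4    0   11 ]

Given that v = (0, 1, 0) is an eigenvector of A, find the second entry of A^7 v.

First find the eigenvalue: Av = (0, -2, 0) = -2·(0, 1, 0), so λ = -2.
Then A^7 v = λ^7·v = (-2)^7·(0, 1, 0) = -128·(0, 1, 0) = (0, -128, 0).

-128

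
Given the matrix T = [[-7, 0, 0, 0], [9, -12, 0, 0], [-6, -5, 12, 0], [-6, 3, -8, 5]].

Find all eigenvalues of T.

T is lower triangular, so its eigenvalues are the diagonal entries.
Diagonal: -7, -12, 12, 5.

-12, -7, 5, 12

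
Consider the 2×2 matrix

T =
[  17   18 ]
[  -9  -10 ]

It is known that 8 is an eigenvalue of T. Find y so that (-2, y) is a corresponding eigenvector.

We need (T - 8I)v = 0.
T - 8I = [[9, 18], [-9, -18]].
Row 1: (9)·-2 + (18)·y = 0
Row 2: (-9)·-2 + (-18)·y = 0
Solving gives y = 1.
Check: T·(-2, 1) = (-16, 8) = 8·(-2, 1).

1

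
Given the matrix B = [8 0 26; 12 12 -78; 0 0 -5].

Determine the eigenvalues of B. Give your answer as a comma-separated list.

-5, 8, 12

Compute the characteristic polynomial p(μ) = det(μI - B).
Cofactor expansion gives p(μ) = μ^3 - 15μ^2 - 4μ + 480.
Since p(8) = 0, μ = 8 is a root.
Dividing by (μ - 8) leaves μ^2 - 7μ - 60.
The quadratic factors as (μ + 5)·(μ - 12).
Eigenvalues: -5, 8, 12.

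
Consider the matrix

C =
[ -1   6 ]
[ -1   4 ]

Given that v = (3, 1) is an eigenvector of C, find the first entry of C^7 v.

3

First find the eigenvalue: Cv = (3, 1) = 1·(3, 1), so λ = 1.
Then C^7 v = λ^7·v = 1^7·(3, 1) = 1·(3, 1) = (3, 1).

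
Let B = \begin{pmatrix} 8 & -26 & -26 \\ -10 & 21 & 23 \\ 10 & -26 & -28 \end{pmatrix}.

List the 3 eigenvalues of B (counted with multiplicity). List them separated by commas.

-5, -2, 8

Set up det(sI - B) = 0.
Cofactor expansion gives p(s) = s^3 - s^2 - 46s - 80.
Try s = -2: p(-2) = 0, so -2 is a root.
Dividing by (s + 2) leaves s^2 - 3s - 40.
The quadratic factors as (s + 5)·(s - 8).
Eigenvalues: -5, -2, 8.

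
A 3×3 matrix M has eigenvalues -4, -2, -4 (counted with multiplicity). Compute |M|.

-32

det(M) is the product of the eigenvalues: (-4) · (-2) · (-4) = -32.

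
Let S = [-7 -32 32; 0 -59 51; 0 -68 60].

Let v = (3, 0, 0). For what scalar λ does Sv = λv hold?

Compute Sv: S·(3, 0, 0) = (-21, 0, 0).
Since Sv = λv, compare component 1: -21 = λ·3, so λ = -7.

-7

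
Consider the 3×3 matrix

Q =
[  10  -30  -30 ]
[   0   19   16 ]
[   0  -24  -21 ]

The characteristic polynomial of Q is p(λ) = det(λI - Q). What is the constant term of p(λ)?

p(λ) = λ^3 - 8λ^2 - 35λ + 150.
The constant term is 150.

150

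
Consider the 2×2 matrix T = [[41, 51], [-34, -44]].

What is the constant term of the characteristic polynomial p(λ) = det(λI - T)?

p(0) = det(0·I − T) = det(−T) = (−1)^2·det(T).
det(T) = -70, so p(0) = -70.

-70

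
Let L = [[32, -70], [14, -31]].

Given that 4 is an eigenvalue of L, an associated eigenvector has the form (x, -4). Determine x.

-10

We need (L - 4I)v = 0.
L - 4I = [[28, -70], [14, -35]].
Row 1: (28)·x + (-70)·-4 = 0
Row 2: (14)·x + (-35)·-4 = 0
Solving gives x = -10.
Check: L·(-10, -4) = (-40, -16) = 4·(-10, -4).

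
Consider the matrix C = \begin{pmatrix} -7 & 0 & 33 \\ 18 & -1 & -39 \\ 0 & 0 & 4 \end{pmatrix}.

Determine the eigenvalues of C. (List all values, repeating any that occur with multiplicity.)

Set up det(λI - C) = 0.
Expanding the 3×3 determinant: p(λ) = λ^3 + 4λ^2 - 25λ - 28.
Try λ = 4: p(4) = 0, so 4 is a root.
Factor out (λ - 4): p(λ) = (λ - 4)·(λ^2 + 8λ + 7).
The quadratic factors as (λ + 7)·(λ + 1).
Eigenvalues: -7, -1, 4.

-7, -1, 4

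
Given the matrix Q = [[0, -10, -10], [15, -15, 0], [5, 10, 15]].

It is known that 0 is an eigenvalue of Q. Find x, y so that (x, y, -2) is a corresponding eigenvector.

We need (Q)v = 0.
Q = [[0, -10, -10], [15, -15, 0], [5, 10, 15]].
Row 1: (0)·x + (-10)·y + (-10)·-2 = 0
Row 2: (15)·x + (-15)·y + (0)·-2 = 0
Row 3: (5)·x + (10)·y + (15)·-2 = 0
Solving gives x = 2, y = 2.
Check: Q·(2, 2, -2) = (0, 0, 0) = 0·(2, 2, -2).

2, 2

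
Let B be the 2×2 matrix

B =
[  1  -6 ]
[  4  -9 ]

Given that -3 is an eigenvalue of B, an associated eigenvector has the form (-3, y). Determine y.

-2

We need (B + 3I)v = 0.
B + 3I = [[4, -6], [4, -6]].
Row 1: (4)·-3 + (-6)·y = 0
Row 2: (4)·-3 + (-6)·y = 0
Solving gives y = -2.
Check: B·(-3, -2) = (9, 6) = -3·(-3, -2).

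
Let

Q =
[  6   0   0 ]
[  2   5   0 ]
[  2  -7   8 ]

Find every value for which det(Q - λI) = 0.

5, 6, 8

Q is lower triangular, so its eigenvalues are the diagonal entries.
Diagonal: 6, 5, 8.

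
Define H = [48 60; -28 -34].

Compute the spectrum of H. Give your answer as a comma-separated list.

det(H - rI) = (48 - r)(-34 - r) - (60)·(-28) = r^2 - 14r + 48.
This factors as (r - 6)·(r - 8) = 0.
Eigenvalues: 6, 8.

6, 8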